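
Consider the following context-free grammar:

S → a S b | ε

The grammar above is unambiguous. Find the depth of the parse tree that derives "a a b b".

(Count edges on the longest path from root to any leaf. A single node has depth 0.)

3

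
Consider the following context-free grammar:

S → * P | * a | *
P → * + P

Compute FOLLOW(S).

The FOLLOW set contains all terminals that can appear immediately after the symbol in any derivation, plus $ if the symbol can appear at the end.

We compute FOLLOW(S) using the standard algorithm.
FOLLOW(S) starts with {$}.
FIRST(P) = {*}
FIRST(S) = {*}
FOLLOW(P) = {$}
FOLLOW(S) = {$}
Therefore, FOLLOW(S) = {$}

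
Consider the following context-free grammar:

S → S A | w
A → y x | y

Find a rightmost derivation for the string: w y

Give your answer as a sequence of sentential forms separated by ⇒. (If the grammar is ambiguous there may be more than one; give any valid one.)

S ⇒ S A ⇒ S y ⇒ w y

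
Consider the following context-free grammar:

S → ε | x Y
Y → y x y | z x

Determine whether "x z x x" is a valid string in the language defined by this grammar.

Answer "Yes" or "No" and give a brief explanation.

No - no valid derivation exists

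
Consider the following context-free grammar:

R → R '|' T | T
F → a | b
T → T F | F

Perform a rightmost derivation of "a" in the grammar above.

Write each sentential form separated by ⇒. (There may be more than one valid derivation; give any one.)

R ⇒ T ⇒ F ⇒ a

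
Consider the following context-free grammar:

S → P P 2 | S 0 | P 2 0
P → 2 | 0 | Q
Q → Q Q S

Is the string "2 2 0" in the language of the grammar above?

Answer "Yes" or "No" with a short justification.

Yes - a valid derivation exists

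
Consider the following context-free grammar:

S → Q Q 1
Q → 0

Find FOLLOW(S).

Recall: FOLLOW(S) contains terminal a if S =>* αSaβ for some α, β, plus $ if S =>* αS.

We compute FOLLOW(S) using the standard algorithm.
FOLLOW(S) starts with {$}.
FIRST(Q) = {0}
FIRST(S) = {0}
FOLLOW(Q) = {0, 1}
FOLLOW(S) = {$}
Therefore, FOLLOW(S) = {$}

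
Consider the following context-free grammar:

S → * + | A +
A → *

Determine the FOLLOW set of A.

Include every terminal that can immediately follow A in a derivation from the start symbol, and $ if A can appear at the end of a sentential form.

We compute FOLLOW(A) using the standard algorithm.
FOLLOW(S) starts with {$}.
FIRST(A) = {*}
FIRST(S) = {*}
FOLLOW(A) = {+}
FOLLOW(S) = {$}
Therefore, FOLLOW(A) = {+}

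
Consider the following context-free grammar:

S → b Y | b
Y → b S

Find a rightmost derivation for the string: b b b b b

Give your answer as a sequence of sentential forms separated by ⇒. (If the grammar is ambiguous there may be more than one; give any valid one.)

S ⇒ b Y ⇒ b b S ⇒ b b b Y ⇒ b b b b S ⇒ b b b b b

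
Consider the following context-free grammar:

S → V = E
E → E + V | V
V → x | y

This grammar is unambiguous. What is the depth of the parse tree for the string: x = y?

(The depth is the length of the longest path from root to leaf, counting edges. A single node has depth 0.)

3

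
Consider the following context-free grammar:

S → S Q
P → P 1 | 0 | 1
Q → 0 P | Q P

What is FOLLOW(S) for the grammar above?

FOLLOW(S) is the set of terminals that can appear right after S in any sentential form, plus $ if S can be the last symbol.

We compute FOLLOW(S) using the standard algorithm.
FOLLOW(S) starts with {$}.
FIRST(P) = {0, 1}
FIRST(Q) = {0}
FIRST(S) = {}
FOLLOW(P) = {$, 0, 1}
FOLLOW(Q) = {$, 0, 1}
FOLLOW(S) = {$, 0}
Therefore, FOLLOW(S) = {$, 0}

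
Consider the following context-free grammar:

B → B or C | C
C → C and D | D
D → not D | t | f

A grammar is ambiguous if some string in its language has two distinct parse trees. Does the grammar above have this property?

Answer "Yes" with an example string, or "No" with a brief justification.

No - the grammar is unambiguous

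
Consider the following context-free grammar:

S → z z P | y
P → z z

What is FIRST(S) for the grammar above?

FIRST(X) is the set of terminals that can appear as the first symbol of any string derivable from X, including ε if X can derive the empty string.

We compute FIRST(S) using the standard algorithm.
FIRST(P) = {z}
FIRST(S) = {y, z}
Therefore, FIRST(S) = {y, z}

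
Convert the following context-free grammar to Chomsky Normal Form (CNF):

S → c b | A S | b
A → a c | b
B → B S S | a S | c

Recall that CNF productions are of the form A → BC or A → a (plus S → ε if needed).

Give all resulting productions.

TC → c; TB → b; S → b; TA → a; A → b; B → c; S → TC TB; S → A S; A → TA TC; B → B X0; X0 → S S; B → TA S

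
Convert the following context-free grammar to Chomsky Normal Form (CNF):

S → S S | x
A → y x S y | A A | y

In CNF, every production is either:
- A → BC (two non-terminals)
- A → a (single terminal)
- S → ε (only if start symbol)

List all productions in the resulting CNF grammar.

S → x; TY → y; TX → x; A → y; S → S S; A → TY X0; X0 → TX X1; X1 → S TY; A → A A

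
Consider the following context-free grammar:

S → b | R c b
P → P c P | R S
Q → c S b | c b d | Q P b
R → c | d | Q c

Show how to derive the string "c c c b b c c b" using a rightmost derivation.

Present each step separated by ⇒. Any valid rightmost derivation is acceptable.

S ⇒ R c b ⇒ Q c c b ⇒ c S b c c b ⇒ c R c b b c c b ⇒ c c c b b c c b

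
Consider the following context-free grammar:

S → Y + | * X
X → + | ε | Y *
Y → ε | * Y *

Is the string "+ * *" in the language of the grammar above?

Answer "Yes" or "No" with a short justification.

No - no valid derivation exists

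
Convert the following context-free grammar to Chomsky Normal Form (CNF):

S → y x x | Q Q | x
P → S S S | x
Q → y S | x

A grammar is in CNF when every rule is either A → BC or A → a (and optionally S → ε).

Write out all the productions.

TY → y; TX → x; S → x; P → x; Q → x; S → TY X0; X0 → TX TX; S → Q Q; P → S X1; X1 → S S; Q → TY S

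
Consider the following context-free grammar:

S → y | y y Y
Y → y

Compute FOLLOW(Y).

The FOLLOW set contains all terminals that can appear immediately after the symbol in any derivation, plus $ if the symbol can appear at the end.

We compute FOLLOW(Y) using the standard algorithm.
FOLLOW(S) starts with {$}.
FIRST(S) = {y}
FIRST(Y) = {y}
FOLLOW(S) = {$}
FOLLOW(Y) = {$}
Therefore, FOLLOW(Y) = {$}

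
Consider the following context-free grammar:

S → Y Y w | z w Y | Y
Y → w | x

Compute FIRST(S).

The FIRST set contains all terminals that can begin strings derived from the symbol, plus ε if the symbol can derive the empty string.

We compute FIRST(S) using the standard algorithm.
FIRST(S) = {w, x, z}
FIRST(Y) = {w, x}
Therefore, FIRST(S) = {w, x, z}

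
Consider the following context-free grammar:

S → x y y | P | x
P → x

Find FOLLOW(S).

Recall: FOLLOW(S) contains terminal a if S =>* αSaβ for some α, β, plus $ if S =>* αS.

We compute FOLLOW(S) using the standard algorithm.
FOLLOW(S) starts with {$}.
FIRST(P) = {x}
FIRST(S) = {x}
FOLLOW(P) = {$}
FOLLOW(S) = {$}
Therefore, FOLLOW(S) = {$}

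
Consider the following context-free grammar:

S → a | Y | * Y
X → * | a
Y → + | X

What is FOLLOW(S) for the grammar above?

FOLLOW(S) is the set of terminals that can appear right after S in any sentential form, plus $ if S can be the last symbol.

We compute FOLLOW(S) using the standard algorithm.
FOLLOW(S) starts with {$}.
FIRST(S) = {*, +, a}
FIRST(X) = {*, a}
FIRST(Y) = {*, +, a}
FOLLOW(S) = {$}
FOLLOW(X) = {$}
FOLLOW(Y) = {$}
Therefore, FOLLOW(S) = {$}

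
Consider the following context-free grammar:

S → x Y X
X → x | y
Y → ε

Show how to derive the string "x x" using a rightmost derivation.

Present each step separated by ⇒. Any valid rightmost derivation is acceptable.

S ⇒ x Y X ⇒ x Y x ⇒ x x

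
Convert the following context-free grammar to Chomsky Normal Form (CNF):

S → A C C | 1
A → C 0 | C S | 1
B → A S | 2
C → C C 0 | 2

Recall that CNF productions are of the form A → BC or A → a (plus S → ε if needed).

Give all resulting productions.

S → 1; T0 → 0; A → 1; B → 2; C → 2; S → A X0; X0 → C C; A → C T0; A → C S; B → A S; C → C X1; X1 → C T0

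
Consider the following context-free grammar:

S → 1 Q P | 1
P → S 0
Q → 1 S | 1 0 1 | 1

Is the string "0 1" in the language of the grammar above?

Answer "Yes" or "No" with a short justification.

No - no valid derivation exists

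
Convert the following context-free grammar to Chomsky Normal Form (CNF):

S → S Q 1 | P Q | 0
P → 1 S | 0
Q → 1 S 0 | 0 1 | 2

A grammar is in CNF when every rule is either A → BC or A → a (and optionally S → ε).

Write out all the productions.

T1 → 1; S → 0; P → 0; T0 → 0; Q → 2; S → S X0; X0 → Q T1; S → P Q; P → T1 S; Q → T1 X1; X1 → S T0; Q → T0 T1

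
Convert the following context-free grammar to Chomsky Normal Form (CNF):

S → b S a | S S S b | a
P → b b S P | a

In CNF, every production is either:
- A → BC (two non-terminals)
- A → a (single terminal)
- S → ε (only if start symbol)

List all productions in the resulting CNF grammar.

TB → b; TA → a; S → a; P → a; S → TB X0; X0 → S TA; S → S X1; X1 → S X2; X2 → S TB; P → TB X3; X3 → TB X4; X4 → S P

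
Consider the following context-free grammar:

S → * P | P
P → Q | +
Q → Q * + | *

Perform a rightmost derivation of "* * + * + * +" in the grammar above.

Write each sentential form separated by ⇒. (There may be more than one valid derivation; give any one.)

S ⇒ P ⇒ Q ⇒ Q * + ⇒ Q * + * + ⇒ Q * + * + * + ⇒ * * + * + * +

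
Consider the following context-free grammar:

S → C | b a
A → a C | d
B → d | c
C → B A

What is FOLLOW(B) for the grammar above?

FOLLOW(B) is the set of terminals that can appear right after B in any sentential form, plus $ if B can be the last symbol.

We compute FOLLOW(B) using the standard algorithm.
FOLLOW(S) starts with {$}.
FIRST(A) = {a, d}
FIRST(B) = {c, d}
FIRST(C) = {c, d}
FIRST(S) = {b, c, d}
FOLLOW(A) = {$}
FOLLOW(B) = {a, d}
FOLLOW(C) = {$}
FOLLOW(S) = {$}
Therefore, FOLLOW(B) = {a, d}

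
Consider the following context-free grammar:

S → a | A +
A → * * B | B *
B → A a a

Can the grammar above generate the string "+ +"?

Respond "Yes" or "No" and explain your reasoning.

No - no valid derivation exists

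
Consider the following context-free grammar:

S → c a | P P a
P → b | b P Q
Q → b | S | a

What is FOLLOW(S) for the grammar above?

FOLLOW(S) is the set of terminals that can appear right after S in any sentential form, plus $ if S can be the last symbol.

We compute FOLLOW(S) using the standard algorithm.
FOLLOW(S) starts with {$}.
FIRST(P) = {b}
FIRST(Q) = {a, b, c}
FIRST(S) = {b, c}
FOLLOW(P) = {a, b, c}
FOLLOW(Q) = {a, b, c}
FOLLOW(S) = {$, a, b, c}
Therefore, FOLLOW(S) = {$, a, b, c}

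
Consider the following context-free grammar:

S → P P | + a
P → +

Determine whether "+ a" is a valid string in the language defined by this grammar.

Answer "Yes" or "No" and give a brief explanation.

Yes - a valid derivation exists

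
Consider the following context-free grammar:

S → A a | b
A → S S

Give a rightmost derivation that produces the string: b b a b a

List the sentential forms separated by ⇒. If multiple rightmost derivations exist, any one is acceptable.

S ⇒ A a ⇒ S S a ⇒ S b a ⇒ A a b a ⇒ S S a b a ⇒ S b a b a ⇒ b b a b a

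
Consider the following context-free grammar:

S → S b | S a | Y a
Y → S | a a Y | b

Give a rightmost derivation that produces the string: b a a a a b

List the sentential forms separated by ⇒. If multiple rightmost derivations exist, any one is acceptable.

S ⇒ S b ⇒ S a b ⇒ S a a b ⇒ S a a a b ⇒ Y a a a a b ⇒ b a a a a b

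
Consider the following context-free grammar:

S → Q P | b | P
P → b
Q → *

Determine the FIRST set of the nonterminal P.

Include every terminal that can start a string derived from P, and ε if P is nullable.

We compute FIRST(P) using the standard algorithm.
FIRST(P) = {b}
FIRST(Q) = {*}
FIRST(S) = {*, b}
Therefore, FIRST(P) = {b}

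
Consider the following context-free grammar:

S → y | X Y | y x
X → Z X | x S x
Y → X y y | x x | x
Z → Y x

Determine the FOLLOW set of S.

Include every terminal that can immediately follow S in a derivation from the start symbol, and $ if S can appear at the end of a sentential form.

We compute FOLLOW(S) using the standard algorithm.
FOLLOW(S) starts with {$}.
FIRST(S) = {x, y}
FIRST(X) = {x}
FIRST(Y) = {x}
FIRST(Z) = {x}
FOLLOW(S) = {$, x}
FOLLOW(X) = {x, y}
FOLLOW(Y) = {$, x}
FOLLOW(Z) = {x}
Therefore, FOLLOW(S) = {$, x}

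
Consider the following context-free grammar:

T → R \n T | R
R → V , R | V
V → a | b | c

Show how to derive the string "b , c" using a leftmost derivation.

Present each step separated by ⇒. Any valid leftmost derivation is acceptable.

T ⇒ R ⇒ V , R ⇒ b , R ⇒ b , V ⇒ b , c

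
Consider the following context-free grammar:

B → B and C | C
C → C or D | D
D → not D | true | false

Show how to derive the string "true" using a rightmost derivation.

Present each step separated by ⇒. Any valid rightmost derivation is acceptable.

B ⇒ C ⇒ D ⇒ true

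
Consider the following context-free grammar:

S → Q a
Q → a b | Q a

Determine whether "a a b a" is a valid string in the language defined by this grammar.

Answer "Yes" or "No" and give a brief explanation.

No - no valid derivation exists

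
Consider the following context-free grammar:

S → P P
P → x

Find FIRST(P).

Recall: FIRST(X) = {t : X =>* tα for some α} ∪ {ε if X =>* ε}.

We compute FIRST(P) using the standard algorithm.
FIRST(P) = {x}
FIRST(S) = {x}
Therefore, FIRST(P) = {x}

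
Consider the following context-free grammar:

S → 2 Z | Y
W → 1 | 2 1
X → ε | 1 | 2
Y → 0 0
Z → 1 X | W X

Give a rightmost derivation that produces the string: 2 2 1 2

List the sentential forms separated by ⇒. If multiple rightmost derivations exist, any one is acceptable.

S ⇒ 2 Z ⇒ 2 W X ⇒ 2 W 2 ⇒ 2 2 1 2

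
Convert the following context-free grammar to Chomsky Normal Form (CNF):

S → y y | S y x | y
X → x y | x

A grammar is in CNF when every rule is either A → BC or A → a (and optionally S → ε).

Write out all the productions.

TY → y; TX → x; S → y; X → x; S → TY TY; S → S X0; X0 → TY TX; X → TX TY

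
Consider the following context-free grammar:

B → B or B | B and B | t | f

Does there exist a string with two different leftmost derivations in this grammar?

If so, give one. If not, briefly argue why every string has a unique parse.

Yes - the string 't or f or f or f or t' has two distinct leftmost derivations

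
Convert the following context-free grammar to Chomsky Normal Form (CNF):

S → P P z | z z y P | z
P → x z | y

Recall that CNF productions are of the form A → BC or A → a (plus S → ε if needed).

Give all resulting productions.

TZ → z; TY → y; S → z; TX → x; P → y; S → P X0; X0 → P TZ; S → TZ X1; X1 → TZ X2; X2 → TY P; P → TX TZ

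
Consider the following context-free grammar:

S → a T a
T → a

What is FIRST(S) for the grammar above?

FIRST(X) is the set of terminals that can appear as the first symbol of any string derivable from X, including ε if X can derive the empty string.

We compute FIRST(S) using the standard algorithm.
FIRST(S) = {a}
FIRST(T) = {a}
Therefore, FIRST(S) = {a}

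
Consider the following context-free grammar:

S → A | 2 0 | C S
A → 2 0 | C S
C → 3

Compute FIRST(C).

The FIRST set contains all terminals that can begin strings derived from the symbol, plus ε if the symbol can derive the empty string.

We compute FIRST(C) using the standard algorithm.
FIRST(A) = {2, 3}
FIRST(C) = {3}
FIRST(S) = {2, 3}
Therefore, FIRST(C) = {3}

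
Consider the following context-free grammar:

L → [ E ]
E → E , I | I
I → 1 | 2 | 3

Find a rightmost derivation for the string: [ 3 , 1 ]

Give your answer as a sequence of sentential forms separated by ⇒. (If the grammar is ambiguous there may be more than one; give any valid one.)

L ⇒ [ E ] ⇒ [ E , I ] ⇒ [ E , 1 ] ⇒ [ I , 1 ] ⇒ [ 3 , 1 ]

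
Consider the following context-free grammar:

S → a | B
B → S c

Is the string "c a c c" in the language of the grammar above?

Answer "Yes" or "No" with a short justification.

No - no valid derivation exists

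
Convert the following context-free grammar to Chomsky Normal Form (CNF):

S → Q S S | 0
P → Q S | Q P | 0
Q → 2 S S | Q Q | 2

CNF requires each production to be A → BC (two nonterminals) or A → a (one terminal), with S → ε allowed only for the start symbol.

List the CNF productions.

S → 0; P → 0; T2 → 2; Q → 2; S → Q X0; X0 → S S; P → Q S; P → Q P; Q → T2 X1; X1 → S S; Q → Q Q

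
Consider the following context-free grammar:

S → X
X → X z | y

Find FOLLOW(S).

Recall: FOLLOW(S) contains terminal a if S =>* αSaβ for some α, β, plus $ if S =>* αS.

We compute FOLLOW(S) using the standard algorithm.
FOLLOW(S) starts with {$}.
FIRST(S) = {y}
FIRST(X) = {y}
FOLLOW(S) = {$}
FOLLOW(X) = {$, z}
Therefore, FOLLOW(S) = {$}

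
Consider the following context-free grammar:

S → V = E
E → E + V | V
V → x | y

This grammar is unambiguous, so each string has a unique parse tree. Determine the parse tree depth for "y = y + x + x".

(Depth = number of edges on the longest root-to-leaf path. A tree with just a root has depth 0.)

5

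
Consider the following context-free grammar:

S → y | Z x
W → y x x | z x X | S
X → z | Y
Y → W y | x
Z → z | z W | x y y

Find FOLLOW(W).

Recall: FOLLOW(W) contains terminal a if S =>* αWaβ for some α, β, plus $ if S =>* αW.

We compute FOLLOW(W) using the standard algorithm.
FOLLOW(S) starts with {$}.
FIRST(S) = {x, y, z}
FIRST(W) = {x, y, z}
FIRST(X) = {x, y, z}
FIRST(Y) = {x, y, z}
FIRST(Z) = {x, z}
FOLLOW(S) = {$, x, y}
FOLLOW(W) = {x, y}
FOLLOW(X) = {x, y}
FOLLOW(Y) = {x, y}
FOLLOW(Z) = {x}
Therefore, FOLLOW(W) = {x, y}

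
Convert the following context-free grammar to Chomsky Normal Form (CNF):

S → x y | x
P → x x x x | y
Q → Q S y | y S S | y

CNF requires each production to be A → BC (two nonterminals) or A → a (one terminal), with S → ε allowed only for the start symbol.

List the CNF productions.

TX → x; TY → y; S → x; P → y; Q → y; S → TX TY; P → TX X0; X0 → TX X1; X1 → TX TX; Q → Q X2; X2 → S TY; Q → TY X3; X3 → S S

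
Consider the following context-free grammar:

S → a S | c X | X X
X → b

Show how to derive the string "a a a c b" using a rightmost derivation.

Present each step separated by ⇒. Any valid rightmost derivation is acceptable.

S ⇒ a S ⇒ a a S ⇒ a a a S ⇒ a a a c X ⇒ a a a c b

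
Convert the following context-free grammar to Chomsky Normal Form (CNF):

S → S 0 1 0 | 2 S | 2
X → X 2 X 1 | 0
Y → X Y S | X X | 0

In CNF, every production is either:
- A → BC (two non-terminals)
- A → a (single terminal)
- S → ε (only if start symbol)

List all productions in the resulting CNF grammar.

T0 → 0; T1 → 1; T2 → 2; S → 2; X → 0; Y → 0; S → S X0; X0 → T0 X1; X1 → T1 T0; S → T2 S; X → X X2; X2 → T2 X3; X3 → X T1; Y → X X4; X4 → Y S; Y → X X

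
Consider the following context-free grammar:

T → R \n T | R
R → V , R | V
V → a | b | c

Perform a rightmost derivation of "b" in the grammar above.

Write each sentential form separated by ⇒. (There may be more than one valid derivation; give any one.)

T ⇒ R ⇒ V ⇒ b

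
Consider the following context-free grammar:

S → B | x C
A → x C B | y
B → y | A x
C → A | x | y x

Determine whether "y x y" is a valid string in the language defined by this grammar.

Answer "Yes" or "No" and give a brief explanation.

No - no valid derivation exists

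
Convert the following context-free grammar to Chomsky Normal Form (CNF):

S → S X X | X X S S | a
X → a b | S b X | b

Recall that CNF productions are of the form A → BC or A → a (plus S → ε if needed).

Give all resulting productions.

S → a; TA → a; TB → b; X → b; S → S X0; X0 → X X; S → X X1; X1 → X X2; X2 → S S; X → TA TB; X → S X3; X3 → TB X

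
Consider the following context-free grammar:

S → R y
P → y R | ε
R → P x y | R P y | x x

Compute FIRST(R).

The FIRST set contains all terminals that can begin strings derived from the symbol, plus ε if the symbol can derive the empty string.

We compute FIRST(R) using the standard algorithm.
FIRST(P) = {y, ε}
FIRST(R) = {x, y}
FIRST(S) = {x, y}
Therefore, FIRST(R) = {x, y}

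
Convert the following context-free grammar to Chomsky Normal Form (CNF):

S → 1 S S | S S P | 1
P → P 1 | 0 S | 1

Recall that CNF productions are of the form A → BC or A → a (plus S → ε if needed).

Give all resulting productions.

T1 → 1; S → 1; T0 → 0; P → 1; S → T1 X0; X0 → S S; S → S X1; X1 → S P; P → P T1; P → T0 S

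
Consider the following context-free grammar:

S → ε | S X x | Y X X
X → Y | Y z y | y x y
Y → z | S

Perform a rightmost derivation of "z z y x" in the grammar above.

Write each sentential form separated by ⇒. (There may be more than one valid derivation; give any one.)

S ⇒ S X x ⇒ S Y z y x ⇒ S z z y x ⇒ z z y x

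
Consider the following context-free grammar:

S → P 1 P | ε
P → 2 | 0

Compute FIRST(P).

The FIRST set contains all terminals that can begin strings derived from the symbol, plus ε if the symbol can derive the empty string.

We compute FIRST(P) using the standard algorithm.
FIRST(P) = {0, 2}
FIRST(S) = {0, 2, ε}
Therefore, FIRST(P) = {0, 2}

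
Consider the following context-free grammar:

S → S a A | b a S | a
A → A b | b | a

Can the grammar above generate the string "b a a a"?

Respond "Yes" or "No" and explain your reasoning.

No - no valid derivation exists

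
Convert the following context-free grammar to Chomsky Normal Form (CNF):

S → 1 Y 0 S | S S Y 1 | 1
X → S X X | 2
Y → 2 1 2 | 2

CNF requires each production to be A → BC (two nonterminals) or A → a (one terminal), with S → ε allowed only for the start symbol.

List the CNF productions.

T1 → 1; T0 → 0; S → 1; X → 2; T2 → 2; Y → 2; S → T1 X0; X0 → Y X1; X1 → T0 S; S → S X2; X2 → S X3; X3 → Y T1; X → S X4; X4 → X X; Y → T2 X5; X5 → T1 T2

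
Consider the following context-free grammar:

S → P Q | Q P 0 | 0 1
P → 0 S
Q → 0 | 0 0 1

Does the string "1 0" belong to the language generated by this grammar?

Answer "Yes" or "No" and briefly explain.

No - no valid derivation exists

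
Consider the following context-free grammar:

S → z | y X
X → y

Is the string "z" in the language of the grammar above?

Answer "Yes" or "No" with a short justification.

Yes - a valid derivation exists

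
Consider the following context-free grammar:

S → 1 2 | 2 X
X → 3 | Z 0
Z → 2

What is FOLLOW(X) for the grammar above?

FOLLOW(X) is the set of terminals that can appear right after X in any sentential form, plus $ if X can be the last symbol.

We compute FOLLOW(X) using the standard algorithm.
FOLLOW(S) starts with {$}.
FIRST(S) = {1, 2}
FIRST(X) = {2, 3}
FIRST(Z) = {2}
FOLLOW(S) = {$}
FOLLOW(X) = {$}
FOLLOW(Z) = {0}
Therefore, FOLLOW(X) = {$}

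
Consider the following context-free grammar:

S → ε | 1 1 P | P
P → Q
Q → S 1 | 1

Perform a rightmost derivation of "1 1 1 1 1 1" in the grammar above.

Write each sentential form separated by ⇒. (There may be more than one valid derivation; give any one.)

S ⇒ 1 1 P ⇒ 1 1 Q ⇒ 1 1 S 1 ⇒ 1 1 1 1 P 1 ⇒ 1 1 1 1 Q 1 ⇒ 1 1 1 1 1 1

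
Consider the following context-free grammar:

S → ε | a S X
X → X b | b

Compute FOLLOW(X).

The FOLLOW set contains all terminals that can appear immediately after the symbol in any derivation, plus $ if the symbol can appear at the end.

We compute FOLLOW(X) using the standard algorithm.
FOLLOW(S) starts with {$}.
FIRST(S) = {a, ε}
FIRST(X) = {b}
FOLLOW(S) = {$, b}
FOLLOW(X) = {$, b}
Therefore, FOLLOW(X) = {$, b}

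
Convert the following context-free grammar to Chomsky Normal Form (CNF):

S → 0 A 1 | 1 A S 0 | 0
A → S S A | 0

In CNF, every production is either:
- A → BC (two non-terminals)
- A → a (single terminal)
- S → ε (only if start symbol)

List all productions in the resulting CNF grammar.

T0 → 0; T1 → 1; S → 0; A → 0; S → T0 X0; X0 → A T1; S → T1 X1; X1 → A X2; X2 → S T0; A → S X3; X3 → S A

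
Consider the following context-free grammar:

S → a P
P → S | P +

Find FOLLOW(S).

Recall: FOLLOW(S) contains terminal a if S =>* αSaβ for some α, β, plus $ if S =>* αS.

We compute FOLLOW(S) using the standard algorithm.
FOLLOW(S) starts with {$}.
FIRST(P) = {a}
FIRST(S) = {a}
FOLLOW(P) = {$, +}
FOLLOW(S) = {$, +}
Therefore, FOLLOW(S) = {$, +}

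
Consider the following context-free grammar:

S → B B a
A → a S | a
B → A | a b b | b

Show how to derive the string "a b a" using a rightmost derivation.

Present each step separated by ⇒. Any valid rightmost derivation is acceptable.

S ⇒ B B a ⇒ B b a ⇒ A b a ⇒ a b a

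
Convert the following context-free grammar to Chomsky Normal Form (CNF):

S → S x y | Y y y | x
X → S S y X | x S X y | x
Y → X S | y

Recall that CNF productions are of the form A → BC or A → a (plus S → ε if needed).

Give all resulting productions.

TX → x; TY → y; S → x; X → x; Y → y; S → S X0; X0 → TX TY; S → Y X1; X1 → TY TY; X → S X2; X2 → S X3; X3 → TY X; X → TX X4; X4 → S X5; X5 → X TY; Y → X S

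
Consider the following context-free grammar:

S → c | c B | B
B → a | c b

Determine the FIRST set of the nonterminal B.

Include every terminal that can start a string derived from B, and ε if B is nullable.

We compute FIRST(B) using the standard algorithm.
FIRST(B) = {a, c}
FIRST(S) = {a, c}
Therefore, FIRST(B) = {a, c}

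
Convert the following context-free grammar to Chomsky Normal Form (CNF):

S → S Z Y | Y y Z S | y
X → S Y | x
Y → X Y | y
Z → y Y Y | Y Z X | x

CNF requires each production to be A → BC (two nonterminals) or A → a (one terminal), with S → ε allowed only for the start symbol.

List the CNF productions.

TY → y; S → y; X → x; Y → y; Z → x; S → S X0; X0 → Z Y; S → Y X1; X1 → TY X2; X2 → Z S; X → S Y; Y → X Y; Z → TY X3; X3 → Y Y; Z → Y X4; X4 → Z X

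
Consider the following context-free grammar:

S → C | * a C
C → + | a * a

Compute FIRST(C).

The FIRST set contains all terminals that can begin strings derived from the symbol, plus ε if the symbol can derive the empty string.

We compute FIRST(C) using the standard algorithm.
FIRST(C) = {+, a}
FIRST(S) = {*, +, a}
Therefore, FIRST(C) = {+, a}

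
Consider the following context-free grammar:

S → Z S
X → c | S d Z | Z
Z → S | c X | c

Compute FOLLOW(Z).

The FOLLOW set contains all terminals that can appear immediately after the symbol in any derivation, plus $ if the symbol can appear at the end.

We compute FOLLOW(Z) using the standard algorithm.
FOLLOW(S) starts with {$}.
FIRST(S) = {c}
FIRST(X) = {c}
FIRST(Z) = {c}
FOLLOW(S) = {$, c, d}
FOLLOW(X) = {c}
FOLLOW(Z) = {c}
Therefore, FOLLOW(Z) = {c}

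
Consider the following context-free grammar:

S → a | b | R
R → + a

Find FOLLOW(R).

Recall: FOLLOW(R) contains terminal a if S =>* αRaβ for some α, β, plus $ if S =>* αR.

We compute FOLLOW(R) using the standard algorithm.
FOLLOW(S) starts with {$}.
FIRST(R) = {+}
FIRST(S) = {+, a, b}
FOLLOW(R) = {$}
FOLLOW(S) = {$}
Therefore, FOLLOW(R) = {$}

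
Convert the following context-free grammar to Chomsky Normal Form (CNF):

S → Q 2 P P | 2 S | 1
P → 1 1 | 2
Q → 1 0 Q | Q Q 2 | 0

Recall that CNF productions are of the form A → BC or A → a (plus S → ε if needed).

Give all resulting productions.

T2 → 2; S → 1; T1 → 1; P → 2; T0 → 0; Q → 0; S → Q X0; X0 → T2 X1; X1 → P P; S → T2 S; P → T1 T1; Q → T1 X2; X2 → T0 Q; Q → Q X3; X3 → Q T2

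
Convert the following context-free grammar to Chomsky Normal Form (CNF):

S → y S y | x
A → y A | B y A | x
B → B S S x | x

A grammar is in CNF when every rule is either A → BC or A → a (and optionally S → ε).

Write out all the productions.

TY → y; S → x; A → x; TX → x; B → x; S → TY X0; X0 → S TY; A → TY A; A → B X1; X1 → TY A; B → B X2; X2 → S X3; X3 → S TX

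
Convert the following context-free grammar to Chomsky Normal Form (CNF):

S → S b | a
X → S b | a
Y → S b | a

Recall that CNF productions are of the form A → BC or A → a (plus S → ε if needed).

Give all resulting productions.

TB → b; S → a; X → a; Y → a; S → S TB; X → S TB; Y → S TB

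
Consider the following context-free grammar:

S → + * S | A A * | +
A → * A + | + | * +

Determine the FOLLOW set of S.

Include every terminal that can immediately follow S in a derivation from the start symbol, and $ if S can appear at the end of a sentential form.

We compute FOLLOW(S) using the standard algorithm.
FOLLOW(S) starts with {$}.
FIRST(A) = {*, +}
FIRST(S) = {*, +}
FOLLOW(A) = {*, +}
FOLLOW(S) = {$}
Therefore, FOLLOW(S) = {$}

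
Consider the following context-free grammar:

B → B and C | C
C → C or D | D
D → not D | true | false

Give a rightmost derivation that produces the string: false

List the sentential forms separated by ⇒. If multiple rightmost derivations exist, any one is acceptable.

B ⇒ C ⇒ D ⇒ false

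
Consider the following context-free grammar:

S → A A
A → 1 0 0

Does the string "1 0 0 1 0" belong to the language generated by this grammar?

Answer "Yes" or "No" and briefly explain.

No - no valid derivation exists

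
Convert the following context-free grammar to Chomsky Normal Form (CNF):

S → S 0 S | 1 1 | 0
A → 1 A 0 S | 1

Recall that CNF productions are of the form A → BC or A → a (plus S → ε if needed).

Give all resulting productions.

T0 → 0; T1 → 1; S → 0; A → 1; S → S X0; X0 → T0 S; S → T1 T1; A → T1 X1; X1 → A X2; X2 → T0 S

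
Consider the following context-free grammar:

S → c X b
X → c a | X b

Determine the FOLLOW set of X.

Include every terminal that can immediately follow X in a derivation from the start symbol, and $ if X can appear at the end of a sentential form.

We compute FOLLOW(X) using the standard algorithm.
FOLLOW(S) starts with {$}.
FIRST(S) = {c}
FIRST(X) = {c}
FOLLOW(S) = {$}
FOLLOW(X) = {b}
Therefore, FOLLOW(X) = {b}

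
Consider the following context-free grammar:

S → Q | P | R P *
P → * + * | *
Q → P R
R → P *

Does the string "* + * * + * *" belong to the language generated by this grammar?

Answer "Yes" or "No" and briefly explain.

Yes - a valid derivation exists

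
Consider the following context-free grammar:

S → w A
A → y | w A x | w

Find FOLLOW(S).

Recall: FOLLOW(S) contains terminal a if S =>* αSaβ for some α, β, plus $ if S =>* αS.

We compute FOLLOW(S) using the standard algorithm.
FOLLOW(S) starts with {$}.
FIRST(A) = {w, y}
FIRST(S) = {w}
FOLLOW(A) = {$, x}
FOLLOW(S) = {$}
Therefore, FOLLOW(S) = {$}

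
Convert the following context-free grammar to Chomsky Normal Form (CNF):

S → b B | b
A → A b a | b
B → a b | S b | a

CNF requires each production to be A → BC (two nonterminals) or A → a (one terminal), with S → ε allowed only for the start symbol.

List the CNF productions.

TB → b; S → b; TA → a; A → b; B → a; S → TB B; A → A X0; X0 → TB TA; B → TA TB; B → S TB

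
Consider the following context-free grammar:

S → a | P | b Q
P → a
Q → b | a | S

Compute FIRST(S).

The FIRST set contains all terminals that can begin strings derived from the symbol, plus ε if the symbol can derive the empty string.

We compute FIRST(S) using the standard algorithm.
FIRST(P) = {a}
FIRST(Q) = {a, b}
FIRST(S) = {a, b}
Therefore, FIRST(S) = {a, b}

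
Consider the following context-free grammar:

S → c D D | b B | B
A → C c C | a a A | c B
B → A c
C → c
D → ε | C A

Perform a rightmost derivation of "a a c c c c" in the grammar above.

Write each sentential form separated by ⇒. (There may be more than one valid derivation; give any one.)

S ⇒ B ⇒ A c ⇒ a a A c ⇒ a a C c C c ⇒ a a C c c c ⇒ a a c c c c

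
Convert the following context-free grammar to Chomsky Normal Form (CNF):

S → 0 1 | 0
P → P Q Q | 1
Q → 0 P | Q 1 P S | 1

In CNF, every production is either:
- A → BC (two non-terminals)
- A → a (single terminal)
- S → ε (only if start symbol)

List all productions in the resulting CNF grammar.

T0 → 0; T1 → 1; S → 0; P → 1; Q → 1; S → T0 T1; P → P X0; X0 → Q Q; Q → T0 P; Q → Q X1; X1 → T1 X2; X2 → P S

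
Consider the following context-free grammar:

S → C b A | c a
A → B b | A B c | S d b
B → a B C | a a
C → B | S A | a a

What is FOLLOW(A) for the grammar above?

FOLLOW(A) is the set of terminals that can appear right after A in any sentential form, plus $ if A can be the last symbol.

We compute FOLLOW(A) using the standard algorithm.
FOLLOW(S) starts with {$}.
FIRST(A) = {a, c}
FIRST(B) = {a}
FIRST(C) = {a, c}
FIRST(S) = {a, c}
FOLLOW(A) = {$, a, b, c, d}
FOLLOW(B) = {a, b, c}
FOLLOW(C) = {a, b, c}
FOLLOW(S) = {$, a, c, d}
Therefore, FOLLOW(A) = {$, a, b, c, d}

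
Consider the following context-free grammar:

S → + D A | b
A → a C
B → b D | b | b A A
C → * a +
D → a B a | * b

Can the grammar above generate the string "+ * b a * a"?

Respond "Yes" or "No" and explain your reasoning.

No - no valid derivation exists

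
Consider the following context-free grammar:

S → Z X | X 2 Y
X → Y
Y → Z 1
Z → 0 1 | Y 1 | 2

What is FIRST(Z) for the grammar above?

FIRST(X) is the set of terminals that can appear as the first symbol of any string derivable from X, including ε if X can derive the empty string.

We compute FIRST(Z) using the standard algorithm.
FIRST(S) = {0, 2}
FIRST(X) = {0, 2}
FIRST(Y) = {0, 2}
FIRST(Z) = {0, 2}
Therefore, FIRST(Z) = {0, 2}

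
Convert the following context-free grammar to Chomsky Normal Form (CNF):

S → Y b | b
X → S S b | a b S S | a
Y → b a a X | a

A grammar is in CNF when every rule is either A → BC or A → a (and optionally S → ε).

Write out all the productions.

TB → b; S → b; TA → a; X → a; Y → a; S → Y TB; X → S X0; X0 → S TB; X → TA X1; X1 → TB X2; X2 → S S; Y → TB X3; X3 → TA X4; X4 → TA X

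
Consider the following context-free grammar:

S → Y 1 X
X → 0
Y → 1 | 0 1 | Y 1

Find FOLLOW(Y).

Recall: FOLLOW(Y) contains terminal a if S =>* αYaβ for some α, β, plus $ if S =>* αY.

We compute FOLLOW(Y) using the standard algorithm.
FOLLOW(S) starts with {$}.
FIRST(S) = {0, 1}
FIRST(X) = {0}
FIRST(Y) = {0, 1}
FOLLOW(S) = {$}
FOLLOW(X) = {$}
FOLLOW(Y) = {1}
Therefore, FOLLOW(Y) = {1}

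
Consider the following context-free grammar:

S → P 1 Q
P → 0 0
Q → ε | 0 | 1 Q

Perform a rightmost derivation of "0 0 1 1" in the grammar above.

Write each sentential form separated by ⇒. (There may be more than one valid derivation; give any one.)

S ⇒ P 1 Q ⇒ P 1 1 Q ⇒ P 1 1 ⇒ 0 0 1 1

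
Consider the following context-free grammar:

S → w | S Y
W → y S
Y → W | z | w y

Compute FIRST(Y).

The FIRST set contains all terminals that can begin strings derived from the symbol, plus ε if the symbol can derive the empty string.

We compute FIRST(Y) using the standard algorithm.
FIRST(S) = {w}
FIRST(W) = {y}
FIRST(Y) = {w, y, z}
Therefore, FIRST(Y) = {w, y, z}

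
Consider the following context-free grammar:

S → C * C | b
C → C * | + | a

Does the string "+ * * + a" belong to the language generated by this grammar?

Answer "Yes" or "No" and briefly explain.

No - no valid derivation exists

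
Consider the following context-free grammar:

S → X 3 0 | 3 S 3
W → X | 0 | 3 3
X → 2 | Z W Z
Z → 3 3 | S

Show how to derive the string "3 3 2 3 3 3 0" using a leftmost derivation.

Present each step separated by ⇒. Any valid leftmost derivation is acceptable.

S ⇒ X 3 0 ⇒ Z W Z 3 0 ⇒ 3 3 W Z 3 0 ⇒ 3 3 X Z 3 0 ⇒ 3 3 2 Z 3 0 ⇒ 3 3 2 3 3 3 0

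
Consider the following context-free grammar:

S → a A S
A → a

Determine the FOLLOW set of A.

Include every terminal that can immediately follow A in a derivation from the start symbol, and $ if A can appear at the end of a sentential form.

We compute FOLLOW(A) using the standard algorithm.
FOLLOW(S) starts with {$}.
FIRST(A) = {a}
FIRST(S) = {a}
FOLLOW(A) = {a}
FOLLOW(S) = {$}
Therefore, FOLLOW(A) = {a}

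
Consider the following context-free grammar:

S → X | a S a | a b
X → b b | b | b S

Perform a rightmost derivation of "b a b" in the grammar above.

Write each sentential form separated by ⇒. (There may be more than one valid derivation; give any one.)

S ⇒ X ⇒ b S ⇒ b a b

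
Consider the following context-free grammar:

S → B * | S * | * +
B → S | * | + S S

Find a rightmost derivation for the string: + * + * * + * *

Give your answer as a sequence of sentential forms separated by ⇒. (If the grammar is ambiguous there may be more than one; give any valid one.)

S ⇒ B * ⇒ + S S * ⇒ + S S * * ⇒ + S * + * * ⇒ + S * * + * * ⇒ + * + * * + * *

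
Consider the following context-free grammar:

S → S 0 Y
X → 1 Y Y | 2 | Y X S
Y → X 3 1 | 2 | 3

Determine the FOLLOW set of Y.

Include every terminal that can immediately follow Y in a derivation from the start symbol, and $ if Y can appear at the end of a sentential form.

We compute FOLLOW(Y) using the standard algorithm.
FOLLOW(S) starts with {$}.
FIRST(S) = {}
FIRST(X) = {1, 2, 3}
FIRST(Y) = {1, 2, 3}
FOLLOW(S) = {$, 0, 3}
FOLLOW(X) = {3}
FOLLOW(Y) = {$, 0, 1, 2, 3}
Therefore, FOLLOW(Y) = {$, 0, 1, 2, 3}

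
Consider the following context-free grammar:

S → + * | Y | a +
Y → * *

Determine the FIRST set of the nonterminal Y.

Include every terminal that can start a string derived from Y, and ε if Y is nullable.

We compute FIRST(Y) using the standard algorithm.
FIRST(S) = {*, +, a}
FIRST(Y) = {*}
Therefore, FIRST(Y) = {*}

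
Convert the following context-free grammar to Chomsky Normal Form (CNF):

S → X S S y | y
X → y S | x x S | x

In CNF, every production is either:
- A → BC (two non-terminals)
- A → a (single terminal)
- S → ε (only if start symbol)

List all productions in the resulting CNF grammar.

TY → y; S → y; TX → x; X → x; S → X X0; X0 → S X1; X1 → S TY; X → TY S; X → TX X2; X2 → TX S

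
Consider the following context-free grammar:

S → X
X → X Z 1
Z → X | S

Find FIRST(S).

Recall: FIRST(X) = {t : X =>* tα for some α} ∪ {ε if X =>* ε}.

We compute FIRST(S) using the standard algorithm.
FIRST(S) = {}
FIRST(X) = {}
FIRST(Z) = {}
Therefore, FIRST(S) = {}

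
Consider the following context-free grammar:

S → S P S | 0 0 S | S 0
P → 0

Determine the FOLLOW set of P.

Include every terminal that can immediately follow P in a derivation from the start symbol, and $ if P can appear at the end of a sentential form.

We compute FOLLOW(P) using the standard algorithm.
FOLLOW(S) starts with {$}.
FIRST(P) = {0}
FIRST(S) = {0}
FOLLOW(P) = {0}
FOLLOW(S) = {$, 0}
Therefore, FOLLOW(P) = {0}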